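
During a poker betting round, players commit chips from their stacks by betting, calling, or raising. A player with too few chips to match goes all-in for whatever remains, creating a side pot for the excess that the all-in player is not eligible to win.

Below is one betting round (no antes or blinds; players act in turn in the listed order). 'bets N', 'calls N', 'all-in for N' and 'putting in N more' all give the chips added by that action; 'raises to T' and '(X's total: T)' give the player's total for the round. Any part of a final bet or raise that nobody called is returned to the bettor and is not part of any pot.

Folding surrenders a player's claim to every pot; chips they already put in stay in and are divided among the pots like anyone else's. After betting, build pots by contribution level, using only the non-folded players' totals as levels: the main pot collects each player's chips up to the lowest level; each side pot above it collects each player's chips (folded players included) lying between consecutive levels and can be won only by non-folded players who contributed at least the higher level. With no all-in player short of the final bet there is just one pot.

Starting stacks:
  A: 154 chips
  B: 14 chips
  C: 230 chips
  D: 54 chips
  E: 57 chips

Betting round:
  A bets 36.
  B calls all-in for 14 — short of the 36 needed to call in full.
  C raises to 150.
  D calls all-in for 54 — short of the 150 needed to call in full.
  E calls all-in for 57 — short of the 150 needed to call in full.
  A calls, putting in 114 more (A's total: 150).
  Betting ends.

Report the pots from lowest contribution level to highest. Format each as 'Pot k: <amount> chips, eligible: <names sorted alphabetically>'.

Pot 1: 70 chips, eligible: A, B, C, D, E
Pot 2: 160 chips, eligible: A, C, D, E
Pot 3: 9 chips, eligible: A, C, E
Pot 4: 186 chips, eligible: A, C

Derivation:
Contributions: A=150, B=14, C=150, D=54, E=57
Pot levels (distinct totals of non-folded players): 14, 54, 57, 150
Layer 1-14: 14 each from A, B, C, D, E = 14*5 = 70 chips; eligible A, B, C, D, E
Layer 15-54: 40 each from A, C, D, E = 40*4 = 160 chips; eligible A, C, D, E
Layer 55-57: 3 each from A, C, E = 3*3 = 9 chips; eligible A, C, E
Layer 58-150: 93 each from A, C = 93*2 = 186 chips; eligible A, C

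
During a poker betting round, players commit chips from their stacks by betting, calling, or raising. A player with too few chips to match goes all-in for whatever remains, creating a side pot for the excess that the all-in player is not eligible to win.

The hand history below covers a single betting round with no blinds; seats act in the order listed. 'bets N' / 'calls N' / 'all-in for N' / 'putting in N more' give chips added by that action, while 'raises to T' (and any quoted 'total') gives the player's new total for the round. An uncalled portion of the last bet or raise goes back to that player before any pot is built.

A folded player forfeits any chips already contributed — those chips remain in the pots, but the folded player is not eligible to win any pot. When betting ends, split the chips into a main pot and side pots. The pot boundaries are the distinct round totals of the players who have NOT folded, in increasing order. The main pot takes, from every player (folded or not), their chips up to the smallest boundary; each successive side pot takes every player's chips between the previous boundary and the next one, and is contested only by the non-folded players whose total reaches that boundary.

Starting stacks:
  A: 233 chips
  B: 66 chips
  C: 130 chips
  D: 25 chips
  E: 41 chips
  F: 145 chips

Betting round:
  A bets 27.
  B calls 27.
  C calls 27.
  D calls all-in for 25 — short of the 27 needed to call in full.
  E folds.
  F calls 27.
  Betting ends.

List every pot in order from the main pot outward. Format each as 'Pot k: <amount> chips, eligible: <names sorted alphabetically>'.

Pot 1: 125 chips, eligible: A, B, C, D, F
Pot 2: 8 chips, eligible: A, B, C, F

Derivation:
Contributions: A=27, B=27, C=27, D=25, F=27
Folded: E
Pot levels (distinct totals of non-folded players): 25, 27
Layer 1-25: 25 each from A, B, C, D, F = 25*5 = 125 chips; eligible A, B, C, D, F
Layer 26-27: 2 each from A, B, C, F = 2*4 = 8 chips; eligible A, B, C, F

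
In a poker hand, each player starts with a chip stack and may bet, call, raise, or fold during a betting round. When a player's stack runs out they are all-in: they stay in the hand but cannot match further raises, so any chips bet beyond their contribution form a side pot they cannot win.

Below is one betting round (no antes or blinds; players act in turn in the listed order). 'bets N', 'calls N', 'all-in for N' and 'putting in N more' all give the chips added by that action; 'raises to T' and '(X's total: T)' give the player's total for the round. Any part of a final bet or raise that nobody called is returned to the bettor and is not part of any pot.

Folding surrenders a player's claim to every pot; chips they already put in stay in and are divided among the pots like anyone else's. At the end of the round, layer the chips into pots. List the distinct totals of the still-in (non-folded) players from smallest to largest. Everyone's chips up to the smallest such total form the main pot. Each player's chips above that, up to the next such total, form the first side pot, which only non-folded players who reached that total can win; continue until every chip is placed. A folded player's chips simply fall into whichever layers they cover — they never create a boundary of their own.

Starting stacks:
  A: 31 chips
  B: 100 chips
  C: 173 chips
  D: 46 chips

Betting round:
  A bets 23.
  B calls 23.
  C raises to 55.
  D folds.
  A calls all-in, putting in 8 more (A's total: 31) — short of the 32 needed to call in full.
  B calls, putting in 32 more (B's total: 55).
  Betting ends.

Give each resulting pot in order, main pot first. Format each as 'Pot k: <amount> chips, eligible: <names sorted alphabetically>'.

Pot 1: 93 chips, eligible: A, B, C
Pot 2: 48 chips, eligible: B, C

Derivation:
Contributions: A=31, B=55, C=55
Folded: D
Pot levels (distinct totals of non-folded players): 31, 55
Layer 1-31: 31 each from A, B, C = 31*3 = 93 chips; eligible A, B, C
Layer 32-55: 24 each from B, C = 24*2 = 48 chips; eligible B, C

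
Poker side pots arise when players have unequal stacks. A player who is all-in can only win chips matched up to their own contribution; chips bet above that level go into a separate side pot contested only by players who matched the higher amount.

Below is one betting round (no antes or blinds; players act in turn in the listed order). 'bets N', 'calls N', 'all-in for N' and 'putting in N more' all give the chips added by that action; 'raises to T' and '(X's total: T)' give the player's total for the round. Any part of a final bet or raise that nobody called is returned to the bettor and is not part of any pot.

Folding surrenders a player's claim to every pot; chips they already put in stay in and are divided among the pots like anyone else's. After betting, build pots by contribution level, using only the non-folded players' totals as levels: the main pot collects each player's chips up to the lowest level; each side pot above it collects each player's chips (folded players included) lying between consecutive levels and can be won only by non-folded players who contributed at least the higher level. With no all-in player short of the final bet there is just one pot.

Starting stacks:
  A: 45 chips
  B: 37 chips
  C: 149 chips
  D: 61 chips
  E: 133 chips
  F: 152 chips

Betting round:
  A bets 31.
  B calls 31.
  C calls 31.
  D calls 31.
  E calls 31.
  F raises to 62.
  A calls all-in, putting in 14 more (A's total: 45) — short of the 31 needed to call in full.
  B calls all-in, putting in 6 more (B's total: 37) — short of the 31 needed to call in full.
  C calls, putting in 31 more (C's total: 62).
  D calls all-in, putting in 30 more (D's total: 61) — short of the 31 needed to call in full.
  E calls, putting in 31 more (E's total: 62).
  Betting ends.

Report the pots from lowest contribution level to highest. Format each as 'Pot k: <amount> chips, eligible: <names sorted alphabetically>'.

Contributions: A=45, B=37, C=62, D=61, E=62, F=62
Pot levels (distinct totals of non-folded players): 37, 45, 61, 62
Layer 1-37: 37 each from A, B, C, D, E, F = 37*6 = 222 chips; eligible A, B, C, D, E, F
Layer 38-45: 8 each from A, C, D, E, F = 8*5 = 40 chips; eligible A, C, D, E, F
Layer 46-61: 16 each from C, D, E, F = 16*4 = 64 chips; eligible C, D, E, F
Layer 62-62: 1 each from C, E, F = 1*3 = 3 chips; eligible C, E, F

Pot 1: 222 chips, eligible: A, B, C, D, E, F
Pot 2: 40 chips, eligible: A, C, D, E, F
Pot 3: 64 chips, eligible: C, D, E, F
Pot 4: 3 chips, eligible: C, E, F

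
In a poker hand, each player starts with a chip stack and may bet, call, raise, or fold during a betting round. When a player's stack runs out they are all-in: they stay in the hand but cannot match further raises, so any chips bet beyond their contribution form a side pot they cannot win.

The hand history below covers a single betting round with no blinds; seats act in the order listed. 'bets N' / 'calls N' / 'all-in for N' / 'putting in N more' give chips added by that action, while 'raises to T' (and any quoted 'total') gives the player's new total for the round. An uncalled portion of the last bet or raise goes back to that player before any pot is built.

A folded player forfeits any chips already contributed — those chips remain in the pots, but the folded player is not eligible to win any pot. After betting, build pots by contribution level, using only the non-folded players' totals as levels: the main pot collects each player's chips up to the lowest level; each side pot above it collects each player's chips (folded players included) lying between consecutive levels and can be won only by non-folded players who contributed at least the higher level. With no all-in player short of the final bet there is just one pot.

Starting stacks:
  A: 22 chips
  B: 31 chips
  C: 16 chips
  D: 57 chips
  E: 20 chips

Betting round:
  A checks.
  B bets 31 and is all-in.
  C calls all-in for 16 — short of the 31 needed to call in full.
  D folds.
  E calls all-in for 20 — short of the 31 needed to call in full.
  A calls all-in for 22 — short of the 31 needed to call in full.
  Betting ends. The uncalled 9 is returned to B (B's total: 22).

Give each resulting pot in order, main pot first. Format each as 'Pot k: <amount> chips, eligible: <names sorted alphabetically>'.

Contributions (after 9 returned to B): A=22, B=22, C=16, E=20
Folded: D
Pot levels (distinct totals of non-folded players): 16, 20, 22
Layer 1-16: 16 each from A, B, C, E = 16*4 = 64 chips; eligible A, B, C, E
Layer 17-20: 4 each from A, B, E = 4*3 = 12 chips; eligible A, B, E
Layer 21-22: 2 each from A, B = 2*2 = 4 chips; eligible A, B

Pot 1: 64 chips, eligible: A, B, C, E
Pot 2: 12 chips, eligible: A, B, E
Pot 3: 4 chips, eligible: A, B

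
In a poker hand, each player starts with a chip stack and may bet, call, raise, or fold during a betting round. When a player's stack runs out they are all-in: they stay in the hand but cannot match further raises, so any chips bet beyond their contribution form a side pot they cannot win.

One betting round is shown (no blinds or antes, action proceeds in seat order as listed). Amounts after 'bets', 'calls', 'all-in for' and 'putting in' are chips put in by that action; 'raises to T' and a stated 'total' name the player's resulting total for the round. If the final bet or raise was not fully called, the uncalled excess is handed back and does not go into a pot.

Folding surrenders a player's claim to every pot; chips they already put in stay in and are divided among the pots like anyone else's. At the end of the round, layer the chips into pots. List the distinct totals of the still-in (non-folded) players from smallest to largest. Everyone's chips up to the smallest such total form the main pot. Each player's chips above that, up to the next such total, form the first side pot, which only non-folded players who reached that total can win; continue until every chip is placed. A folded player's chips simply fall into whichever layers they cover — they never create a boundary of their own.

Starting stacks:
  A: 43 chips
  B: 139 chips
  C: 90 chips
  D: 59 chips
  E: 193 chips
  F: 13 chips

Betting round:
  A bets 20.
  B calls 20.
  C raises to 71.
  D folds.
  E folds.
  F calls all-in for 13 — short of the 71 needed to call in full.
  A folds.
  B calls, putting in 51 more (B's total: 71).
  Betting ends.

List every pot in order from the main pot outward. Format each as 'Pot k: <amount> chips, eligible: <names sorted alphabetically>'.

Pot 1: 52 chips, eligible: B, C, F
Pot 2: 123 chips, eligible: B, C

Derivation:
Contributions: A=20, B=71, C=71, F=13
Folded: A, D, E
Pot levels (distinct totals of non-folded players): 13, 71
Layer 1-13: 13 each from A, B, C, F = 13*4 = 52 chips; eligible B, C, F
Layer 14-71: A 7 + B 58 + C 58 = 123 chips; eligible B, C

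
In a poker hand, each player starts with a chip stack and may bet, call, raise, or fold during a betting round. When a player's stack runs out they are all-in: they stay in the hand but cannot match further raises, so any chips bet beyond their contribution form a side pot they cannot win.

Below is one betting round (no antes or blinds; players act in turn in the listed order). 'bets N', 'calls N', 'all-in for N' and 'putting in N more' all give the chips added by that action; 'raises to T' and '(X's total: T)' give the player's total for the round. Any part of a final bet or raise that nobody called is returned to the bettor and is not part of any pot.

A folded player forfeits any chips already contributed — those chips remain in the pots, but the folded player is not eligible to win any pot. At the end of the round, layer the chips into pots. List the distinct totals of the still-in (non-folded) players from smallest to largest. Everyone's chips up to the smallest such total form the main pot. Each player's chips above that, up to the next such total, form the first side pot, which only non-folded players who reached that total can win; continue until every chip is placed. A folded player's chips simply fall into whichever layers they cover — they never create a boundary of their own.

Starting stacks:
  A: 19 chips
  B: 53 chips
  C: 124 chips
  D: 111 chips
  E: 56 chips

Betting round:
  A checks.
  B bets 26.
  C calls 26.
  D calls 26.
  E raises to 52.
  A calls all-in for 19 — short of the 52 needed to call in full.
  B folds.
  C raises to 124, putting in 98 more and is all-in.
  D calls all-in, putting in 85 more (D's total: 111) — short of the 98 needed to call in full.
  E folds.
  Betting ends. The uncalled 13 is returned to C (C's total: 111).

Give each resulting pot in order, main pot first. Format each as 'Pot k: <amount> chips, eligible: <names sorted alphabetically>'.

Pot 1: 95 chips, eligible: A, C, D
Pot 2: 224 chips, eligible: C, D

Derivation:
Contributions (after 13 returned to C): A=19, B=26, C=111, D=111, E=52
Folded: B, E
Pot levels (distinct totals of non-folded players): 19, 111
Layer 1-19: 19 each from A, B, C, D, E = 19*5 = 95 chips; eligible A, C, D
Layer 20-111: B 7 + C 92 + D 92 + E 33 = 224 chips; eligible C, D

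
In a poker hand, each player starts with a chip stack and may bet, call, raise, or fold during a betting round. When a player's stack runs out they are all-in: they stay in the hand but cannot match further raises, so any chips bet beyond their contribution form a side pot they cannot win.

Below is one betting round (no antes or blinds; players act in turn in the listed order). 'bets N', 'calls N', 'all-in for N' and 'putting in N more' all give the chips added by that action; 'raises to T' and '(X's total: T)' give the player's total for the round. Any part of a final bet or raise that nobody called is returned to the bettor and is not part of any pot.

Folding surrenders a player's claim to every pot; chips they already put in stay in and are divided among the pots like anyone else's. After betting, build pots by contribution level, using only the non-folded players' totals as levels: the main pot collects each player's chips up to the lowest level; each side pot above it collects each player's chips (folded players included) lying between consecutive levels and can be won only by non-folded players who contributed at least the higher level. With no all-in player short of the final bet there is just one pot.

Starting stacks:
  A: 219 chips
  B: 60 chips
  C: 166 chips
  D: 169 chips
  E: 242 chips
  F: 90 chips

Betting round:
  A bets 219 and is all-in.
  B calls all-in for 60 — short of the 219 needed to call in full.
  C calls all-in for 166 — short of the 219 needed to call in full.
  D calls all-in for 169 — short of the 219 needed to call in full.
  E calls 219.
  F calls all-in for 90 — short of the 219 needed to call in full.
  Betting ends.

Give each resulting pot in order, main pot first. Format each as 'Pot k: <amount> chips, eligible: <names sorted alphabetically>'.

Pot 1: 360 chips, eligible: A, B, C, D, E, F
Pot 2: 150 chips, eligible: A, C, D, E, F
Pot 3: 304 chips, eligible: A, C, D, E
Pot 4: 9 chips, eligible: A, D, E
Pot 5: 100 chips, eligible: A, E

Derivation:
Contributions: A=219, B=60, C=166, D=169, E=219, F=90
Pot levels (distinct totals of non-folded players): 60, 90, 166, 169, 219
Layer 1-60: 60 each from A, B, C, D, E, F = 60*6 = 360 chips; eligible A, B, C, D, E, F
Layer 61-90: 30 each from A, C, D, E, F = 30*5 = 150 chips; eligible A, C, D, E, F
Layer 91-166: 76 each from A, C, D, E = 76*4 = 304 chips; eligible A, C, D, E
Layer 167-169: 3 each from A, D, E = 3*3 = 9 chips; eligible A, D, E
Layer 170-219: 50 each from A, E = 50*2 = 100 chips; eligible A, E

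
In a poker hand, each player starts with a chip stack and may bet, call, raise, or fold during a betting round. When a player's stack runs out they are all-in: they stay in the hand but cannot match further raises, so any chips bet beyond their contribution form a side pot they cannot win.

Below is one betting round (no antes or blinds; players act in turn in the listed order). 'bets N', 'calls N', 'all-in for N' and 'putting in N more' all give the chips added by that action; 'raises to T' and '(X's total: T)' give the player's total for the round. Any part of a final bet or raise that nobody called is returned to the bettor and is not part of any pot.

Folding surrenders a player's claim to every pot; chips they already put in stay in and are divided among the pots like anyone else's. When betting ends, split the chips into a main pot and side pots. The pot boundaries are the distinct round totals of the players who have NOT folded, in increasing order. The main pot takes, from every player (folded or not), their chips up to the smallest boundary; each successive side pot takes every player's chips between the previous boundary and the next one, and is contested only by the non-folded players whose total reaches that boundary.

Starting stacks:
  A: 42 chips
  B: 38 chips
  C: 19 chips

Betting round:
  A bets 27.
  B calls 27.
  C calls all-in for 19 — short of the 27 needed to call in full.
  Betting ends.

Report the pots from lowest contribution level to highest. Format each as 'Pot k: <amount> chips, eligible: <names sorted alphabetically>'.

Pot 1: 57 chips, eligible: A, B, C
Pot 2: 16 chips, eligible: A, B

Derivation:
Contributions: A=27, B=27, C=19
Pot levels (distinct totals of non-folded players): 19, 27
Layer 1-19: 19 each from A, B, C = 19*3 = 57 chips; eligible A, B, C
Layer 20-27: 8 each from A, B = 8*2 = 16 chips; eligible A, B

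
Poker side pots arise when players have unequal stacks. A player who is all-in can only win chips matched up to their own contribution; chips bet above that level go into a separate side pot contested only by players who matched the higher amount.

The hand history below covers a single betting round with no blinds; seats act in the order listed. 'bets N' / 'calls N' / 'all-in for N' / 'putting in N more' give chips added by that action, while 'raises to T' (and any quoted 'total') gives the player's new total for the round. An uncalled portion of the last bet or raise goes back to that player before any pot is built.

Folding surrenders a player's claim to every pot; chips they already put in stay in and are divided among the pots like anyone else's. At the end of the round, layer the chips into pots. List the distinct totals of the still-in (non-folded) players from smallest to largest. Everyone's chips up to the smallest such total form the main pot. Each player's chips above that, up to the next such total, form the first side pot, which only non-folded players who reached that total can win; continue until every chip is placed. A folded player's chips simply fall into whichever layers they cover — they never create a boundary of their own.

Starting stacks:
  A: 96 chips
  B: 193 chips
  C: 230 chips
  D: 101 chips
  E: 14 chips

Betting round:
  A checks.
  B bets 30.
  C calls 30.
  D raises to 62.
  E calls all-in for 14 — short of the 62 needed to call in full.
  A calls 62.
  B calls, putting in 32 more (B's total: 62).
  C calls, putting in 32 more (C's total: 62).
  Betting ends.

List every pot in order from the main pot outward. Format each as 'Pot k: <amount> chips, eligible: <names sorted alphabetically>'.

Pot 1: 70 chips, eligible: A, B, C, D, E
Pot 2: 192 chips, eligible: A, B, C, D

Derivation:
Contributions: A=62, B=62, C=62, D=62, E=14
Pot levels (distinct totals of non-folded players): 14, 62
Layer 1-14: 14 each from A, B, C, D, E = 14*5 = 70 chips; eligible A, B, C, D, E
Layer 15-62: 48 each from A, B, C, D = 48*4 = 192 chips; eligible A, B, C, D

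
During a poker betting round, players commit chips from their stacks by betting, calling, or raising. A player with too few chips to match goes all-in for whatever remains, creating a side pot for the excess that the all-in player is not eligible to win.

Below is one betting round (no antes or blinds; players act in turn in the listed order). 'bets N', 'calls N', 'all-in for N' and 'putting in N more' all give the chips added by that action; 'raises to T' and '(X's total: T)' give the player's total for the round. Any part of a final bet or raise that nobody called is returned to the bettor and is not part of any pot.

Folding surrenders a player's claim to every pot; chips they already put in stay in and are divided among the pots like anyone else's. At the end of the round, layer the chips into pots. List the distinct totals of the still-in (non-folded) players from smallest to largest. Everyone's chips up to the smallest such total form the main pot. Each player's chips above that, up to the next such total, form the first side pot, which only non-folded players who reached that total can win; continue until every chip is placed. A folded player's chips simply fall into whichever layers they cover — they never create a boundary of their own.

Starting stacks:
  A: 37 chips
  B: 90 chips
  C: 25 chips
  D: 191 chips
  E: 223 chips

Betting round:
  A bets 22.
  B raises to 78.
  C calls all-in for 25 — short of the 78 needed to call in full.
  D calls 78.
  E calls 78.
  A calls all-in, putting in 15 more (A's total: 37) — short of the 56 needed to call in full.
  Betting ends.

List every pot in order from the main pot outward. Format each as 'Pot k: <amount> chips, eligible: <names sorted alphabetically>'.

Pot 1: 125 chips, eligible: A, B, C, D, E
Pot 2: 48 chips, eligible: A, B, D, E
Pot 3: 123 chips, eligible: B, D, E

Derivation:
Contributions: A=37, B=78, C=25, D=78, E=78
Pot levels (distinct totals of non-folded players): 25, 37, 78
Layer 1-25: 25 each from A, B, C, D, E = 25*5 = 125 chips; eligible A, B, C, D, E
Layer 26-37: 12 each from A, B, D, E = 12*4 = 48 chips; eligible A, B, D, E
Layer 38-78: 41 each from B, D, E = 41*3 = 123 chips; eligible B, D, E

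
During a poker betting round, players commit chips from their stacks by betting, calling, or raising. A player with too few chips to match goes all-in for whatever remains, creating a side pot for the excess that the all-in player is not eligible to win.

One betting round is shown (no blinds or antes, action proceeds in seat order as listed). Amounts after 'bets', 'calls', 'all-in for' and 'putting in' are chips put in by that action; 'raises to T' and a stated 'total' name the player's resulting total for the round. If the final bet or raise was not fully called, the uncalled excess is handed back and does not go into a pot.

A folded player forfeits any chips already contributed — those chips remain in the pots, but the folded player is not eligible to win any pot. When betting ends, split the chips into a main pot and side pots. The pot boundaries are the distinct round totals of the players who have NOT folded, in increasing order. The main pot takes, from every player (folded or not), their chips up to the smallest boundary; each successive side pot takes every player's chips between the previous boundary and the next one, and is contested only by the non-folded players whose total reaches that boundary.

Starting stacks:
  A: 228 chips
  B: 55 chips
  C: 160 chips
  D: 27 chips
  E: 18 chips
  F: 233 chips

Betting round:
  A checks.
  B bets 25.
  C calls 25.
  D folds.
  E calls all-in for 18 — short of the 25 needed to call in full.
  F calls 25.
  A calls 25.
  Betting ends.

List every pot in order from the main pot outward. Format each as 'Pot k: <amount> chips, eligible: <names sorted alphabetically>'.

Contributions: A=25, B=25, C=25, E=18, F=25
Folded: D
Pot levels (distinct totals of non-folded players): 18, 25
Layer 1-18: 18 each from A, B, C, E, F = 18*5 = 90 chips; eligible A, B, C, E, F
Layer 19-25: 7 each from A, B, C, F = 7*4 = 28 chips; eligible A, B, C, F

Pot 1: 90 chips, eligible: A, B, C, E, F
Pot 2: 28 chips, eligible: A, B, C, F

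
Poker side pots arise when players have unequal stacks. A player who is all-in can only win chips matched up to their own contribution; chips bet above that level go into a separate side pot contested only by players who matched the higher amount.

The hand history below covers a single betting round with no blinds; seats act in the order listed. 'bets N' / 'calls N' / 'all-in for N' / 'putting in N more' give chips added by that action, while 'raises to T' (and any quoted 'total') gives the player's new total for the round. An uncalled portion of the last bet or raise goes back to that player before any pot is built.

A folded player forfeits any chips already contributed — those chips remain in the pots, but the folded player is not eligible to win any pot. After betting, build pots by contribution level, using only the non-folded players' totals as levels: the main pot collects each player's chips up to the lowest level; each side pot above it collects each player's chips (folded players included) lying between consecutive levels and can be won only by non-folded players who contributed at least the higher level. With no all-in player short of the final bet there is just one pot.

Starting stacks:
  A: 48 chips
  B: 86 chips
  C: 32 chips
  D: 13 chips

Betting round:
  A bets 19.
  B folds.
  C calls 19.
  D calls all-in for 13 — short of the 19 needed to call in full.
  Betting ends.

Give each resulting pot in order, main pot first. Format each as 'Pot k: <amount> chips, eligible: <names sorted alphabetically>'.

Contributions: A=19, C=19, D=13
Folded: B
Pot levels (distinct totals of non-folded players): 13, 19
Layer 1-13: 13 each from A, C, D = 13*3 = 39 chips; eligible A, C, D
Layer 14-19: 6 each from A, C = 6*2 = 12 chips; eligible A, C

Pot 1: 39 chips, eligible: A, C, D
Pot 2: 12 chips, eligible: A, C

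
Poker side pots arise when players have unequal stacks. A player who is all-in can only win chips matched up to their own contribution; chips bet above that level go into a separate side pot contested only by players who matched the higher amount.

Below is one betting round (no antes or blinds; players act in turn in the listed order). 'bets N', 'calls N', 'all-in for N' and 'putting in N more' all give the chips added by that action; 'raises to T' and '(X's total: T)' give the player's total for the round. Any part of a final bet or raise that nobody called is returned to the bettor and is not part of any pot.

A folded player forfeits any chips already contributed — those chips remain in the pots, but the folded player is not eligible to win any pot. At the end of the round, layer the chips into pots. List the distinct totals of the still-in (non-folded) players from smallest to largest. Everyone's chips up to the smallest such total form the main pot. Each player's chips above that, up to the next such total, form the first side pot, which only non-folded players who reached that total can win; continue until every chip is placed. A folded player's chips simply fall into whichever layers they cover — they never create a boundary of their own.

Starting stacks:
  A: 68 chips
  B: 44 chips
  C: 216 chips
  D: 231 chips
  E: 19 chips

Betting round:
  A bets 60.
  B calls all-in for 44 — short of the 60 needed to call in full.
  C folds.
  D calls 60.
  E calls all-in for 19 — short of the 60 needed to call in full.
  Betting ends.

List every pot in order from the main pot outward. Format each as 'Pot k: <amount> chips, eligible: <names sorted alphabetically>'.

Pot 1: 76 chips, eligible: A, B, D, E
Pot 2: 75 chips, eligible: A, B, D
Pot 3: 32 chips, eligible: A, D

Derivation:
Contributions: A=60, B=44, D=60, E=19
Folded: C
Pot levels (distinct totals of non-folded players): 19, 44, 60
Layer 1-19: 19 each from A, B, D, E = 19*4 = 76 chips; eligible A, B, D, E
Layer 20-44: 25 each from A, B, D = 25*3 = 75 chips; eligible A, B, D
Layer 45-60: 16 each from A, D = 16*2 = 32 chips; eligible A, D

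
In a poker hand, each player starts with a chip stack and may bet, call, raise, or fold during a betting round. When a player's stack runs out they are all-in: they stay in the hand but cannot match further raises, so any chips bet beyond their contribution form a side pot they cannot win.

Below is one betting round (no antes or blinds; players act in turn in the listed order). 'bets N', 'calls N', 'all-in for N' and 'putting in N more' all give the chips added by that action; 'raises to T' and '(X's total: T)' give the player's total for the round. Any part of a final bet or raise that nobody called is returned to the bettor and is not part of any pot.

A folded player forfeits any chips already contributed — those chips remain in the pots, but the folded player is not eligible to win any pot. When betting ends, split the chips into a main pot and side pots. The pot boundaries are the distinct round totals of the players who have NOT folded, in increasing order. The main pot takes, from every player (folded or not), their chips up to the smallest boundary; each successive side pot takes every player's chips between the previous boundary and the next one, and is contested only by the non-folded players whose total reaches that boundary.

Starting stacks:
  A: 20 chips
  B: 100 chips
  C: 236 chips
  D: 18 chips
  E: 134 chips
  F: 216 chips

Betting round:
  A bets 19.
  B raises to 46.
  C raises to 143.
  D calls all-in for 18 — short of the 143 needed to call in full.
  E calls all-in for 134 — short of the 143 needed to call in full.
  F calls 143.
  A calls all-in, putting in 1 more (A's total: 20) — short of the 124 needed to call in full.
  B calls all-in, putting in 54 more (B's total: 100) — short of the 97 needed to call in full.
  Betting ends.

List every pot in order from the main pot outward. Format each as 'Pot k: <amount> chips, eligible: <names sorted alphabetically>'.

Contributions: A=20, B=100, C=143, D=18, E=134, F=143
Pot levels (distinct totals of non-folded players): 18, 20, 100, 134, 143
Layer 1-18: 18 each from A, B, C, D, E, F = 18*6 = 108 chips; eligible A, B, C, D, E, F
Layer 19-20: 2 each from A, B, C, E, F = 2*5 = 10 chips; eligible A, B, C, E, F
Layer 21-100: 80 each from B, C, E, F = 80*4 = 320 chips; eligible B, C, E, F
Layer 101-134: 34 each from C, E, F = 34*3 = 102 chips; eligible C, E, F
Layer 135-143: 9 each from C, F = 9*2 = 18 chips; eligible C, F

Pot 1: 108 chips, eligible: A, B, C, D, E, F
Pot 2: 10 chips, eligible: A, B, C, E, F
Pot 3: 320 chips, eligible: B, C, E, F
Pot 4: 102 chips, eligible: C, E, F
Pot 5: 18 chips, eligible: C, F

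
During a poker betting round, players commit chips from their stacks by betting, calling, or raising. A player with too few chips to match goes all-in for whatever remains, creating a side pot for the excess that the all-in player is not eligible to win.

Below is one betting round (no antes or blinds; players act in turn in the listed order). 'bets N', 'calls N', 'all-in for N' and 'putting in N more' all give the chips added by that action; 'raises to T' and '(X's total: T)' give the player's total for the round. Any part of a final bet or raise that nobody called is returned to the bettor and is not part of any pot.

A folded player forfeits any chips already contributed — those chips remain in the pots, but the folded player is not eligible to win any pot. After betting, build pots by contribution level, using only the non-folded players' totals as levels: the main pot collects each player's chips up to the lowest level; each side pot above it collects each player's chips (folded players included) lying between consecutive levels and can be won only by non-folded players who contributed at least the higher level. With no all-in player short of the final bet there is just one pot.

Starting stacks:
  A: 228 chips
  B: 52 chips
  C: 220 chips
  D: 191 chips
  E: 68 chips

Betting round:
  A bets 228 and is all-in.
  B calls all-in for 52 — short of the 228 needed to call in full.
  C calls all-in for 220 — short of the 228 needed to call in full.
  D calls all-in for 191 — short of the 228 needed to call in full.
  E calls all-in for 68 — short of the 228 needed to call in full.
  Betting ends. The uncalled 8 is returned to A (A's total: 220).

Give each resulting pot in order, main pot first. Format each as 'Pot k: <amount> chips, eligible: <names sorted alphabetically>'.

Pot 1: 260 chips, eligible: A, B, C, D, E
Pot 2: 64 chips, eligible: A, C, D, E
Pot 3: 369 chips, eligible: A, C, D
Pot 4: 58 chips, eligible: A, C

Derivation:
Contributions (after 8 returned to A): A=220, B=52, C=220, D=191, E=68
Pot levels (distinct totals of non-folded players): 52, 68, 191, 220
Layer 1-52: 52 each from A, B, C, D, E = 52*5 = 260 chips; eligible A, B, C, D, E
Layer 53-68: 16 each from A, C, D, E = 16*4 = 64 chips; eligible A, C, D, E
Layer 69-191: 123 each from A, C, D = 123*3 = 369 chips; eligible A, C, D
Layer 192-220: 29 each from A, C = 29*2 = 58 chips; eligible A, C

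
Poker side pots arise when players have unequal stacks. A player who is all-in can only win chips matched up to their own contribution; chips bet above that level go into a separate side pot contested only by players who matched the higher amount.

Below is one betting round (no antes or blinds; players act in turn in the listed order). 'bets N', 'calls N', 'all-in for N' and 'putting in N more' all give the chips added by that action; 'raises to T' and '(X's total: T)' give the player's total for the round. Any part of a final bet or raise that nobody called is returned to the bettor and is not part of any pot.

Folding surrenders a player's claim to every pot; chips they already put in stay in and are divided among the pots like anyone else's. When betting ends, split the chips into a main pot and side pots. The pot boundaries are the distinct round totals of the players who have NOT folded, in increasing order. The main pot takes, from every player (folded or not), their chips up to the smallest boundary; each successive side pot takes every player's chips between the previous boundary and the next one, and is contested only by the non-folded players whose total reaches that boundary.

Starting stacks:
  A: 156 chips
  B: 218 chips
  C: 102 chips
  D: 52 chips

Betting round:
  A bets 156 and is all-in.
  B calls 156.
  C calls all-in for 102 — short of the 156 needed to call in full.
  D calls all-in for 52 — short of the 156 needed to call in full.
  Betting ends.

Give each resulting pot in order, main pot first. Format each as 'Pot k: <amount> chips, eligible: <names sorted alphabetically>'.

Pot 1: 208 chips, eligible: A, B, C, D
Pot 2: 150 chips, eligible: A, B, C
Pot 3: 108 chips, eligible: A, B

Derivation:
Contributions: A=156, B=156, C=102, D=52
Pot levels (distinct totals of non-folded players): 52, 102, 156
Layer 1-52: 52 each from A, B, C, D = 52*4 = 208 chips; eligible A, B, C, D
Layer 53-102: 50 each from A, B, C = 50*3 = 150 chips; eligible A, B, C
Layer 103-156: 54 each from A, B = 54*2 = 108 chips; eligible A, B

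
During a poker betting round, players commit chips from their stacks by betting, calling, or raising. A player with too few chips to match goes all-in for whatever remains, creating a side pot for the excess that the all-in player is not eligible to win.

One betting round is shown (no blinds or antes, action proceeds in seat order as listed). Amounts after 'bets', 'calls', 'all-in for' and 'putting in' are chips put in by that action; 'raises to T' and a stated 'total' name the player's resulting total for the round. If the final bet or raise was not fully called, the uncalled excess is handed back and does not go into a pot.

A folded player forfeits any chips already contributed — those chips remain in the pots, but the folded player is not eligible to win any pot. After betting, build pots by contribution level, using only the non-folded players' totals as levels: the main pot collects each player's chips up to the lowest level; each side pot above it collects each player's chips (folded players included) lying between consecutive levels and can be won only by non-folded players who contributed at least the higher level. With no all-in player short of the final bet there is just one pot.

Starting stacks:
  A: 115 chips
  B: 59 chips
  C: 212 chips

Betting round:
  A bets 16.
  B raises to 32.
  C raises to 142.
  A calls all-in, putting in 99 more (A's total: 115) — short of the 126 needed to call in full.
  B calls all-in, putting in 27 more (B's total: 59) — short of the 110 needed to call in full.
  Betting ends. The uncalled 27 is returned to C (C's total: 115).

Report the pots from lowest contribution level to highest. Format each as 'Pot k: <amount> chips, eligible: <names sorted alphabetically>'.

Contributions (after 27 returned to C): A=115, B=59, C=115
Pot levels (distinct totals of non-folded players): 59, 115
Layer 1-59: 59 each from A, B, C = 59*3 = 177 chips; eligible A, B, C
Layer 60-115: 56 each from A, C = 56*2 = 112 chips; eligible A, C

Pot 1: 177 chips, eligible: A, B, C
Pot 2: 112 chips, eligible: A, C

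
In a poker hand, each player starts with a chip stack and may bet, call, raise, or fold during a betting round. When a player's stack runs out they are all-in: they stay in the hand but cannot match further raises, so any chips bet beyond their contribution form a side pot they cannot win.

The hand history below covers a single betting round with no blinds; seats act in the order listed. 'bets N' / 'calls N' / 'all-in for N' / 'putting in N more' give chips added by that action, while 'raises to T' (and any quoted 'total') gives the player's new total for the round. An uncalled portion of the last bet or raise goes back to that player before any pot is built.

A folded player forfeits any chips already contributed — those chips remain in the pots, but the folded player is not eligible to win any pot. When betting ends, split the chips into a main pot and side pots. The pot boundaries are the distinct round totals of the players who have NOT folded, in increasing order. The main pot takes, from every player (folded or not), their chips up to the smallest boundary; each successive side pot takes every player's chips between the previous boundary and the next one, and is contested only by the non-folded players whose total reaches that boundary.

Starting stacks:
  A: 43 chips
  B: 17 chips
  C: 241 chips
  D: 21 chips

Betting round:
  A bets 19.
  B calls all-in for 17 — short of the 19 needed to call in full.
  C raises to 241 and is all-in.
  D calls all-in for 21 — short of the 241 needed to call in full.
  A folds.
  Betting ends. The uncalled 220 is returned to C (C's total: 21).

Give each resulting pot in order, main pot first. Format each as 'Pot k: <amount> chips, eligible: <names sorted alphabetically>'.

Contributions (after 220 returned to C): A=19, B=17, C=21, D=21
Folded: A
Pot levels (distinct totals of non-folded players): 17, 21
Layer 1-17: 17 each from A, B, C, D = 17*4 = 68 chips; eligible B, C, D
Layer 18-21: A 2 + C 4 + D 4 = 10 chips; eligible C, D

Pot 1: 68 chips, eligible: B, C, D
Pot 2: 10 chips, eligible: C, D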